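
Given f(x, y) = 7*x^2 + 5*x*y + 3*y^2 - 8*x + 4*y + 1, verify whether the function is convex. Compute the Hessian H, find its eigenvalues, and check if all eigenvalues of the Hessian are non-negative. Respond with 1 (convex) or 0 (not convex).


The Hessian of f(x,y) = 7*x^2 + 5*x*y + 3*y^2 - 8*x + 4*y + 1 is:
H = [[14, 5], [5, 6]]
Trace = 14 + 6 = 20
Determinant = 14*6 - (5)^2 = 59
Discriminant = (20)^2 - 4*59 = 164.0
Eigenvalues: lambda_1 = 3.5969, lambda_2 = 16.4031
The function is convex.

1


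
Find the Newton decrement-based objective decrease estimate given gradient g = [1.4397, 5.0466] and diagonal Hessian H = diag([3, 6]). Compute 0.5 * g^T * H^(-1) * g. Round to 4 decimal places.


Step 1: H is diagonal, so H^(-1) * g = [0.4799, 0.8411].
Step 2: g^T H^(-1) g = sum_i g_i^2 / H_ii
  = (1.4397)^2/3 + (5.0466)^2/6
  = 0.6909 + 4.2447 = 4.9356
Step 3: Objective decrease = 0.5 * g^T H^(-1) g = 2.4678


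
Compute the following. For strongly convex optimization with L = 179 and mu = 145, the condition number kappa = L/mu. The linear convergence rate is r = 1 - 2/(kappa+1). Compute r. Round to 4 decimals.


Step 1: Compute the condition number.
kappa = L/mu = 179/145 = 1.2345
Step 2: Compute the convergence rate.
r = 1 - 2/(kappa + 1) = 1 - 2*mu/(L + mu) = (L - mu)/(L + mu) = 34/324 = 0.1049


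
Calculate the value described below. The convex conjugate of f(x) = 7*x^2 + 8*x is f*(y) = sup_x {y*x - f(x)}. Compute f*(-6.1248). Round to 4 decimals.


f*(y) = sup_x {y*x - a*x^2 - b*x} = sup_x {(y-b)*x - a*x^2}
FOC: (y - b) - 2a*x = 0 => x* = (y - b)/(2a)
x* = (-6.1248 - 8)/(2*7) = -1.0089
f*(-6.1248) = (y-b)^2/(4a) = (-6.1248 - 8)^2/(4*7)
= 199.51/28 = 7.1254


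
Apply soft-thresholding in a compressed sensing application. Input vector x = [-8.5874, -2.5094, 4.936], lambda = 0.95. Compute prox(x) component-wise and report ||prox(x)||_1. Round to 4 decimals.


Soft-thresholding with lambda = 0.95:
prox(-8.5874) = sign(-8.5874)*max(|-8.5874| - 0.95, 0) = -7.6374
prox(-2.5094) = sign(-2.5094)*max(|-2.5094| - 0.95, 0) = -1.5594
prox(4.936) = sign(4.936)*max(|4.936| - 0.95, 0) = 3.986
prox(x) = [-7.6374, -1.5594, 3.986]
||prox(x)||_1 = 7.6374 + 1.5594 + 3.986 = 13.1828


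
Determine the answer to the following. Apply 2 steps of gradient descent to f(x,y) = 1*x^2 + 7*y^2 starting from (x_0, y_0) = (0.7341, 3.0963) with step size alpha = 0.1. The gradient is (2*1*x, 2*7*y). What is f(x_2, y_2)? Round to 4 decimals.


Gradient descent on f(x,y) = 1*x^2 + 7*y^2.
Starting point: (0.7341, 3.0963), alpha = 0.1
Step 1: grad_x = 2*1*0.7341 = 1.4682, grad_y = 2*7*3.0963 = 43.3482
  x_1 = 0.7341 - 0.1*1.4682 = 0.5873
  y_1 = 3.0963 - 0.1*43.3482 = -1.2385
Step 2: grad_x = 2*1*0.5873 = 1.1746, grad_y = 2*7*-1.2385 = -17.3393
  x_2 = 0.5873 - 0.1*1.1746 = 0.4698
  y_2 = -1.2385 - 0.1*-17.3393 = 0.4954
f(0.4698, 0.4954) = 1*0.4698^2 + 7*0.4954^2 = 1.9387


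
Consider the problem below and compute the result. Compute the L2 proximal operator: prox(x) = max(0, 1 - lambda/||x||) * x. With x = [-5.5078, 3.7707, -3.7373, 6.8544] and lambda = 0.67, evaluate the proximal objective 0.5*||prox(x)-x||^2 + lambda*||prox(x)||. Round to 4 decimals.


Step 1: Compute ||x||.
||x|| = 10.2715
Step 2: Compute scaling factor.
scale = max(0, 1 - 0.67/10.2715) = 0.9348
Step 3: prox(x) = [-5.1485, 3.5247, -3.4935, 6.4073]
||prox(x)|| = 9.6015
Step 4: Proximal objective.
0.5*||prox-x||^2 = 0.2245
lambda*||prox|| = 6.433
Total = 6.6575


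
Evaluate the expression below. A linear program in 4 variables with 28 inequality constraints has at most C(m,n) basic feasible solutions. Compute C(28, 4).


Each vertex corresponds to some choice of n active constraints out of m, so the number of vertices is at most C(m, n) = m! / (n!(m-n)!).
m = 28, n = 4
Numerator: 28 * 27 * 26 * 25
Denominator: 4! = 24
C(28, 4) = 20475


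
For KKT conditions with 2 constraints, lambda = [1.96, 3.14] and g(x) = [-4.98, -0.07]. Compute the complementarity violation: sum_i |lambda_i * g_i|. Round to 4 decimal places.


KKT complementary slackness check:
lambda_1 * g_1 = 1.96 * -4.98 = -9.7608
lambda_2 * g_2 = 3.14 * -0.07 = -0.2198
Total violation = 9.7608 + 0.2198 = 9.9806


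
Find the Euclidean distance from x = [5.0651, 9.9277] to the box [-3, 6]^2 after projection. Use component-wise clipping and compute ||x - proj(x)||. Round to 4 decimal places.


Project each component onto [-3, 6].
clip(5.0651) = 5.0651, clip(9.9277) = 6.0
Projection = [5.0651, 6.0]
Squared diffs: [0.0, 15.4268]
Distance = sqrt(15.4268) = 3.9277


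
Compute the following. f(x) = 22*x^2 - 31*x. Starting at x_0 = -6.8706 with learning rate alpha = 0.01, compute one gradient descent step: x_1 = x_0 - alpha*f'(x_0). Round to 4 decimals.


We compute the gradient at x_0 and apply the update.
f'(x) = 44*x - 31
f'(-6.8706) = 44*-6.8706 - 31 = -333.3064
x_1 = -6.8706 - 0.01*-333.3064 = -3.5375


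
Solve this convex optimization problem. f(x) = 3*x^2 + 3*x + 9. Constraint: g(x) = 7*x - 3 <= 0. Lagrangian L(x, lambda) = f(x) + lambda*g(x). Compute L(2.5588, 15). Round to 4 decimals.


Step 1: Evaluate f(x).
f(2.5588) = 3*2.5588^2 + 3*2.5588 + 9 = 36.3188
Step 2: Evaluate g(x).
g(2.5588) = 7*2.5588 - 3 = 14.9116
Step 3: Compute Lagrangian.
L = 36.3188 + 15*14.9116 = 259.9928


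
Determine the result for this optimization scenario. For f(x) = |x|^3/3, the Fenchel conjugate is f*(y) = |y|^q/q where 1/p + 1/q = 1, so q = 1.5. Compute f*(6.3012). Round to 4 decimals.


The conjugate exponent q satisfies 1/p + 1/q = 1.
p = 3, so q = 3/(3 - 1) = 1.5
|y|^q = 6.3012^1.5 = 15.8174
f*(6.3012) = 15.8174 / 1.5 = 10.5449


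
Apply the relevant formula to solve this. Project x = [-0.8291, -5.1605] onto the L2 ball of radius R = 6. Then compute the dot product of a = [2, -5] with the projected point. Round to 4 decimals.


Step 1: Compute ||x|| (intermediates to 6 decimals).
||x|| = sqrt((-0.8291)^2 + (-5.1605)^2) = 5.226678
Step 2: Project.
Since ||x|| <= R, proj = x (no scaling needed).
proj(x) = [-0.8291, -5.1605]
Step 3: Dot product.
a^T * proj(x) = 2*(-0.8291) - 5*(-5.1605) = 24.1443


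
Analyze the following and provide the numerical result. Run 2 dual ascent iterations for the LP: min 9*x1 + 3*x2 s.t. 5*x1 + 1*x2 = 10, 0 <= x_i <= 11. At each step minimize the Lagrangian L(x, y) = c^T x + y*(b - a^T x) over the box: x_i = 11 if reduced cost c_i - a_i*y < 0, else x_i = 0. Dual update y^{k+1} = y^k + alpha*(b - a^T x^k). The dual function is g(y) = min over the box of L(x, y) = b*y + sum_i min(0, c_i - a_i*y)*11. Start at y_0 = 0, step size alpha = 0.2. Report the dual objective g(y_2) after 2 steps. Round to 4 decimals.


Dual ascent for LP: min 9*x1 + 3*x2, 5*x1 + 1*x2 = 10, 0 <= x_i <= 11
Step 1: y^k = 0.0, reduced costs: (9.0, 3.0)
  x^k = (0.0, 0.0), subgradient = b - a^T x = 10.0
  y^{k+1} = 0.0 + 0.2*10.0 = 2.0
Step 2: y^k = 2.0, reduced costs: (-1.0, 1.0)
  x^k = (11.0, 0.0), subgradient = b - a^T x = -45.0
  y^{k+1} = 2.0 + 0.2*-45.0 = -7.0
Dual objective at y_2 = -7.0: reduced costs (44.0, 10.0), box minimizer x = (0.0, 0.0)
g(y_2) = b*y + (c1 - a1*y)*x1 + (c2 - a2*y)*x2 = 10*(-7.0) + 44.0*0.0 + 10.0*0.0 = -70.0 + 0.0 + 0.0 = -70.0


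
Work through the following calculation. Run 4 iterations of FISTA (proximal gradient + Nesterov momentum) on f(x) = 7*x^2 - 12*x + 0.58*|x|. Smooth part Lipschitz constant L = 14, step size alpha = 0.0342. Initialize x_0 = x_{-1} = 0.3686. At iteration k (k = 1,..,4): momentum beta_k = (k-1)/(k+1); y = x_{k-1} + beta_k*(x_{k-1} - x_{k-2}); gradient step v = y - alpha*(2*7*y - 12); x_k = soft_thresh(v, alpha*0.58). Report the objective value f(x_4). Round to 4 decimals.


FISTA on f(x) = 7*x^2 - 12*x + 0.58*|x|
L = 14, alpha = 0.0342
Iteration 1: beta = 0.0, y = 0.3686 + 0.0*(0.3686 - 0.3686) = 0.3686
  grad(y) = -6.8396, v = y - alpha*grad = 0.6025
  prox(v) = soft_thresh(0.6025, 0.0198) = 0.5827
Iteration 2: beta = 0.3333, y = 0.5827 + 0.3333*(0.5827 - 0.3686) = 0.654
  grad(y) = -2.8435, v = y - alpha*grad = 0.7513
  prox(v) = soft_thresh(0.7513, 0.0198) = 0.7314
Iteration 3: beta = 0.5, y = 0.7314 + 0.5*(0.7314 - 0.5827) = 0.8058
  grad(y) = -0.7183, v = y - alpha*grad = 0.8304
  prox(v) = soft_thresh(0.8304, 0.0198) = 0.8106
Iteration 4: beta = 0.6, y = 0.8106 + 0.6*(0.8106 - 0.7314) = 0.858
  grad(y) = 0.0125, v = y - alpha*grad = 0.8576
  prox(v) = soft_thresh(0.8576, 0.0198) = 0.8378
f(x_4) = 7*0.8378^2 - 12*0.8378 + 0.58*|0.8378| = -4.6543


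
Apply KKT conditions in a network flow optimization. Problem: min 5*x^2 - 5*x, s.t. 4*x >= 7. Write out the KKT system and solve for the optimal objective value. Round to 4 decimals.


Step 1: Try lambda = 0 (constraint inactive).
x_unc = 5/(2*5) = 0.5
Check: 4*0.5 = 2.0 < 7 -- violated!
Step 2: Constraint must be active: 4*x = 7
x* = 7/4 = 1.75
lambda = (2*5*1.75 - 5)/4 = 3.125
Step 3: Compute optimal value.
f(x*) = 5*1.75^2 - 5*1.75 = 6.5625


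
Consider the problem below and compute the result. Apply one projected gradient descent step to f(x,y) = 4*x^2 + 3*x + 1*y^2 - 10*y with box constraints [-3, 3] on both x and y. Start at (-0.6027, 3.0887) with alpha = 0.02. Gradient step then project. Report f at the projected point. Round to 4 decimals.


Step 1: Compute gradient at (-0.6027, 3.0887).
grad_x = 2*4*-0.6027 + 3 = -1.8216
grad_y = 2*1*3.0887 - 10 = -3.8226
Step 2: Gradient step.
x_raw = -0.6027 - 0.02*-1.8216 = -0.5663
y_raw = 3.0887 - 0.02*-3.8226 = 3.1652
Step 3: Project onto [-3, 3].
x_proj = clip(-0.5663) = -0.5663
y_proj = clip(3.1652) = 3.0
Step 4: Evaluate f.
f(-0.5663, 3.0) = -21.4162


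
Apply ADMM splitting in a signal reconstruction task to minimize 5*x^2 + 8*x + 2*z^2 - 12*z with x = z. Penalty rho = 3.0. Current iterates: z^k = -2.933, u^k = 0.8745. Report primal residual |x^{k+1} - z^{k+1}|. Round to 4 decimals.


ADMM iteration with rho = 3.0, z^k = -2.933, u^k = 0.8745
Step 1: x-update.
Minimize 5*x^2 + 8*x + (3.0/2)*(x + 2.933 + 0.8745)^2
FOC: (2*5 + 3.0)*x = -8 + 3.0*(-2.933 - 0.8745)
x^{k+1} = -1.494
Step 2: z-update.
Minimize 2*z^2 - 12*z + (3.0/2)*(-1.494 - z + 0.8745)^2
FOC: (2*2 + 3.0)*z = 12 + 3.0*(-1.494 + 0.8745)
z^{k+1} = 1.4488
Step 3: u-update.
u^{k+1} = 0.8745 - 1.494 - 1.4488 = -2.0683
Step 4: Primal residual = |-1.494 - 1.4488| = 2.9428


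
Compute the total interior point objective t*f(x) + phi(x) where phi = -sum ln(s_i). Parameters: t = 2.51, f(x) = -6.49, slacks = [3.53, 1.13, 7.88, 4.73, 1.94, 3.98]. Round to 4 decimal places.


Step 1: Compute log-barrier.
ln values: [1.2613, 0.1222, 2.0643, 1.5539, 0.6627, 1.3813]
phi = -(1.2613 + 0.1222 + 2.0643 + 1.5539 + 0.6627 + 1.3813) = -7.0457
Step 2: Compute augmented objective.
t*f(x) = 2.51*-6.49 = -16.2899
Total = -16.2899 - 7.0457 = -23.3356


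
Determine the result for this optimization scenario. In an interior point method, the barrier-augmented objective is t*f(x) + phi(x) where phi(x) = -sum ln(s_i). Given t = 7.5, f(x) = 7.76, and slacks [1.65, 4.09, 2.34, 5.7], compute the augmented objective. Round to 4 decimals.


Step 1: Compute log-barrier.
ln values: [0.5008, 1.4085, 0.8502, 1.7405]
phi = -(0.5008 + 1.4085 + 0.8502 + 1.7405) = -4.4999
Step 2: Compute augmented objective.
t*f(x) = 7.5*7.76 = 58.2
Total = 58.2 - 4.4999 = 53.7001


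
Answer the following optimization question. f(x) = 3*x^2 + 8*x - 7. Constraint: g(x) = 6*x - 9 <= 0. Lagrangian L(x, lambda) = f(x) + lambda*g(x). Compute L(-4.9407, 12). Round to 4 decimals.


Step 1: Evaluate f(x).
f(-4.9407) = 3*(-4.9407)^2 + 8*(-4.9407) - 7 = 26.7059
Step 2: Evaluate g(x).
g(-4.9407) = 6*-4.9407 - 9 = -38.6442
Step 3: Compute Lagrangian.
L = 26.7059 + 12*-38.6442 = -437.0245


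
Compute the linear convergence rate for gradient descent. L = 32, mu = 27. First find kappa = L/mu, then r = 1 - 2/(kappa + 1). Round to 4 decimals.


Step 1: Compute the condition number.
kappa = L/mu = 32/27 = 1.1852
Step 2: Compute the convergence rate.
r = 1 - 2/(kappa + 1) = 1 - 2*mu/(L + mu) = (L - mu)/(L + mu) = 5/59 = 0.0847


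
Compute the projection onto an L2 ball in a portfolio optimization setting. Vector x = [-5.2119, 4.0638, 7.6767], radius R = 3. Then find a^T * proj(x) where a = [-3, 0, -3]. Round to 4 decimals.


Step 1: Compute ||x|| (intermediates to 6 decimals).
||x|| = sqrt((-5.2119)^2 + 4.0638^2 + 7.6767^2) = 10.129664
Step 2: Project.
Since ||x|| > R, scale = R/||x|| = 3/10.129664 = 0.29616, proj(x) = scale * x
proj(x) = [-1.543556, 1.203535, 2.273531]
Step 3: Dot product.
a^T * proj(x) = -3*(-1.543556) + 0*1.203535 - 3*2.273531 = -2.1899


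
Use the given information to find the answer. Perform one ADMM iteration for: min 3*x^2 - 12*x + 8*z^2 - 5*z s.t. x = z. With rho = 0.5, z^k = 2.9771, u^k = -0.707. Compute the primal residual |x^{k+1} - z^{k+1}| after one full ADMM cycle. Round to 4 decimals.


ADMM iteration with rho = 0.5, z^k = 2.9771, u^k = -0.707
Step 1: x-update.
Minimize 3*x^2 - 12*x + (0.5/2)*(x - 2.9771 - 0.707)^2
FOC: (2*3 + 0.5)*x = 12 + 0.5*(2.9771 + 0.707)
x^{k+1} = 2.1295
Step 2: z-update.
Minimize 8*z^2 - 5*z + (0.5/2)*(2.1295 - z - 0.707)^2
FOC: (2*8 + 0.5)*z = 5 + 0.5*(2.1295 - 0.707)
z^{k+1} = 0.3461
Step 3: u-update.
u^{k+1} = -0.707 + 2.1295 - 0.3461 = 1.0764
Step 4: Primal residual = |2.1295 - 0.3461| = 1.7834


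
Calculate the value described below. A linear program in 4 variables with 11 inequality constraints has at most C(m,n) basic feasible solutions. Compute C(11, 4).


Each vertex corresponds to some choice of n active constraints out of m, so the number of vertices is at most C(m, n) = m! / (n!(m-n)!).
m = 11, n = 4
Numerator: 11 * 10 * 9 * 8
Denominator: 4! = 24
C(11, 4) = 330


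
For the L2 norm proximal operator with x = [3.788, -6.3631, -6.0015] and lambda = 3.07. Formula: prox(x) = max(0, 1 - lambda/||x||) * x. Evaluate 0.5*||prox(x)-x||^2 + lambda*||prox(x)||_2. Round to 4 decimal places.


Step 1: Compute ||x||.
||x|| = 9.5318
Step 2: Compute scaling factor.
scale = max(0, 1 - 3.07/9.5318) = 0.6779
Step 3: prox(x) = [2.568, -4.3137, -4.0685]
||prox(x)|| = 6.4618
Step 4: Proximal objective.
0.5*||prox-x||^2 = 4.7125
lambda*||prox|| = 19.8377
Total = 24.5503


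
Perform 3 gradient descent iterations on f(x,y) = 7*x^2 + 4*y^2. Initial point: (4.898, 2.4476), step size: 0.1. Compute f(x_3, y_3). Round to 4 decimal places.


Gradient descent on f(x,y) = 7*x^2 + 4*y^2.
Starting point: (4.898, 2.4476), alpha = 0.1
Step 1: grad_x = 2*7*4.898 = 68.572, grad_y = 2*4*2.4476 = 19.5808
  x_1 = 4.898 - 0.1*68.572 = -1.9592
  y_1 = 2.4476 - 0.1*19.5808 = 0.4895
Step 2: grad_x = 2*7*-1.9592 = -27.4288, grad_y = 2*4*0.4895 = 3.9162
  x_2 = -1.9592 - 0.1*-27.4288 = 0.7837
  y_2 = 0.4895 - 0.1*3.9162 = 0.0979
Step 3: grad_x = 2*7*0.7837 = 10.9715, grad_y = 2*4*0.0979 = 0.7832
  x_3 = 0.7837 - 0.1*10.9715 = -0.3135
  y_3 = 0.0979 - 0.1*0.7832 = 0.0196
f(-0.3135, 0.0196) = 7*(-0.3135)^2 + 4*0.0196^2 = 0.6894


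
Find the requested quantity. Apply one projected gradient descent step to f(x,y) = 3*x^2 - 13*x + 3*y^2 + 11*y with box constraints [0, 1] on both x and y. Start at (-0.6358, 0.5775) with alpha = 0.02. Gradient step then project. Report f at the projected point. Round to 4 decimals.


Step 1: Compute gradient at (-0.6358, 0.5775).
grad_x = 2*3*-0.6358 - 13 = -16.8148
grad_y = 2*3*0.5775 + 11 = 14.465
Step 2: Gradient step.
x_raw = -0.6358 - 0.02*-16.8148 = -0.2995
y_raw = 0.5775 - 0.02*14.465 = 0.2882
Step 3: Project onto [0, 1].
x_proj = clip(-0.2995) = 0.0
y_proj = clip(0.2882) = 0.2882
Step 4: Evaluate f.
f(0.0, 0.2882) = 3.4194


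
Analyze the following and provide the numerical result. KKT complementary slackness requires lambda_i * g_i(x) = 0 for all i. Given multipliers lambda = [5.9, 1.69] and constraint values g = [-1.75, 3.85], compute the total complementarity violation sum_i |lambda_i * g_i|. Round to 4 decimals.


KKT complementary slackness check:
lambda_1 * g_1 = 5.9 * -1.75 = -10.325
lambda_2 * g_2 = 1.69 * 3.85 = 6.5065
Total violation = 10.325 + 6.5065 = 16.8315


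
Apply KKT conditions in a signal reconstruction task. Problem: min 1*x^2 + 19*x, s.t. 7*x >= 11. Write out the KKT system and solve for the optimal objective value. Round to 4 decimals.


Step 1: Try lambda = 0 (constraint inactive).
x_unc = -19/(2*1) = -9.5
Check: 7*-9.5 = -66.5 < 11 -- violated!
Step 2: Constraint must be active: 7*x = 11
x* = 11/7 = 1.5714 (rounded; the exact value 11/7 is used below)
lambda = (2*1*(11/7) + 19)/7 = 3.1633
Step 3: Compute optimal value.
f(x*) = 1*(11/7)^2 + 19*(11/7) = 32.3265


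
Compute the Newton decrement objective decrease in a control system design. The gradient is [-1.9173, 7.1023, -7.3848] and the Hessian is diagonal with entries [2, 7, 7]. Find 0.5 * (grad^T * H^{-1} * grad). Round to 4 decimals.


Step 1: H is diagonal, so H^(-1) * g = [-0.9587, 1.0146, -1.055].
Step 2: g^T H^(-1) g = sum_i g_i^2 / H_ii
  = (-1.9173)^2/2 + (7.1023)^2/7 + (-7.3848)^2/7
  = 1.838 + 7.2061 + 7.7908 = 16.8349
Step 3: Objective decrease = 0.5 * g^T H^(-1) g = 8.4174


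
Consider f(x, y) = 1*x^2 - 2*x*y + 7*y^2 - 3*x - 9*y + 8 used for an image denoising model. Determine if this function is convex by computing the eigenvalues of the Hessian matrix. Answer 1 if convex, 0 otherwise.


The Hessian of f(x,y) = 1*x^2 - 2*x*y + 7*y^2 - 3*x - 9*y + 8 is:
H = [[2, -2], [-2, 14]]
Trace = 2 + 14 = 16
Determinant = 2*14 - (-2)^2 = 24
Discriminant = (16)^2 - 4*24 = 160.0
Eigenvalues: lambda_1 = 1.6754, lambda_2 = 14.3246
The function is convex.

1


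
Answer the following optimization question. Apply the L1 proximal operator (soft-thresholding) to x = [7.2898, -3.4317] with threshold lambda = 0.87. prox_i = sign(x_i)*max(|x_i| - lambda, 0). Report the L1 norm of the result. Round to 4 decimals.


Soft-thresholding with lambda = 0.87:
prox(7.2898) = sign(7.2898)*max(|7.2898| - 0.87, 0) = 6.4198
prox(-3.4317) = sign(-3.4317)*max(|-3.4317| - 0.87, 0) = -2.5617
prox(x) = [6.4198, -2.5617]
||prox(x)||_1 = 6.4198 + 2.5617 = 8.9815


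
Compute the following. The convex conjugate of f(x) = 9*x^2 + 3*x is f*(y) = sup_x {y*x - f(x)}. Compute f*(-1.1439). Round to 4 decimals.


f*(y) = sup_x {y*x - a*x^2 - b*x} = sup_x {(y-b)*x - a*x^2}
FOC: (y - b) - 2a*x = 0 => x* = (y - b)/(2a)
x* = (-1.1439 - 3)/(2*9) = -0.2302
f*(-1.1439) = (y-b)^2/(4a) = (-1.1439 - 3)^2/(4*9)
= 17.1719/36 = 0.477


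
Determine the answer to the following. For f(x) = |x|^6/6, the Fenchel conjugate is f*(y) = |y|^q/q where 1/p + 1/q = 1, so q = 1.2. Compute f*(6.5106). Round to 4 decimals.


The conjugate exponent q satisfies 1/p + 1/q = 1.
p = 6, so q = 6/(6 - 1) = 1.2
|y|^q = 6.5106^1.2 = 9.4699
f*(6.5106) = 9.4699 / 1.2 = 7.8916


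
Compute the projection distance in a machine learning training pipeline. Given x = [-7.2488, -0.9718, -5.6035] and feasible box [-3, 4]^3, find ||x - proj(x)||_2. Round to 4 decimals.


Project each component onto [-3, 4].
clip(-7.2488) = -3.0, clip(-0.9718) = -0.9718, clip(-5.6035) = -3.0
Projection = [-3.0, -0.9718, -3.0]
Squared diffs: [18.0523, 0.0, 6.7782]
Distance = sqrt(24.8305) = 4.983


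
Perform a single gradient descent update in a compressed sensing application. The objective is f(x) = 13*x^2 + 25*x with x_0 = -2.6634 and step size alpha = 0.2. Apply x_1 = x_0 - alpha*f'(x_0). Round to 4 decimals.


We compute the gradient at x_0 and apply the update.
f'(x) = 26*x + 25
f'(-2.6634) = 26*-2.6634 + 25 = -44.2484
x_1 = -2.6634 - 0.2*-44.2484 = 6.1863


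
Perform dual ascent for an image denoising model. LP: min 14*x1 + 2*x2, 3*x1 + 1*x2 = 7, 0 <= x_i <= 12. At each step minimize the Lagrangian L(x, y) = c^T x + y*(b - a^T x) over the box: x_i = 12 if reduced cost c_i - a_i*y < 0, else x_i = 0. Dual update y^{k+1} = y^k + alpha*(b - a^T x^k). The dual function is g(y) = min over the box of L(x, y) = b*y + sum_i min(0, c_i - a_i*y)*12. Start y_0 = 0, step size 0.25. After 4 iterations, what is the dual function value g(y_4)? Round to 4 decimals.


Dual ascent for LP: min 14*x1 + 2*x2, 3*x1 + 1*x2 = 7, 0 <= x_i <= 12
Step 1: y^k = 0.0, reduced costs: (14.0, 2.0)
  x^k = (0.0, 0.0), subgradient = b - a^T x = 7.0
  y^{k+1} = 0.0 + 0.25*7.0 = 1.75
Step 2: y^k = 1.75, reduced costs: (8.75, 0.25)
  x^k = (0.0, 0.0), subgradient = b - a^T x = 7.0
  y^{k+1} = 1.75 + 0.25*7.0 = 3.5
Step 3: y^k = 3.5, reduced costs: (3.5, -1.5)
  x^k = (0.0, 12.0), subgradient = b - a^T x = -5.0
  y^{k+1} = 3.5 + 0.25*-5.0 = 2.25
Step 4: y^k = 2.25, reduced costs: (7.25, -0.25)
  x^k = (0.0, 12.0), subgradient = b - a^T x = -5.0
  y^{k+1} = 2.25 + 0.25*-5.0 = 1.0
Dual objective at y_4 = 1.0: reduced costs (11.0, 1.0), box minimizer x = (0.0, 0.0)
g(y_4) = b*y + (c1 - a1*y)*x1 + (c2 - a2*y)*x2 = 7*1.0 + 11.0*0.0 + 1.0*0.0 = 7.0 + 0.0 + 0.0 = 7.0


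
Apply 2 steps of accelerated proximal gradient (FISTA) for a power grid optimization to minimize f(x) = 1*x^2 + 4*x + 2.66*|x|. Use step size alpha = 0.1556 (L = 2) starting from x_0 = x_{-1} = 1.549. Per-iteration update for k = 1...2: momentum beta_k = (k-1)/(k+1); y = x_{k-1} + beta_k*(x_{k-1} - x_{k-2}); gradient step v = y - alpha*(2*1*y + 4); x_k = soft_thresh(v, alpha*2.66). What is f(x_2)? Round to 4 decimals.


FISTA on f(x) = 1*x^2 + 4*x + 2.66*|x|
L = 2, alpha = 0.1556
Iteration 1: beta = 0.0, y = 1.549 + 0.0*(1.549 - 1.549) = 1.549
  grad(y) = 7.098, v = y - alpha*grad = 0.4446
  prox(v) = soft_thresh(0.4446, 0.4139) = 0.0307
Iteration 2: beta = 0.3333, y = 0.0307 + 0.3333*(0.0307 - 1.549) = -0.4755
  grad(y) = 3.0491, v = y - alpha*grad = -0.9499
  prox(v) = soft_thresh(-0.9499, 0.4139) = -0.536
f(x_2) = 1*(-0.536)^2 + 4*(-0.536) + 2.66*|-0.536| = -0.4309


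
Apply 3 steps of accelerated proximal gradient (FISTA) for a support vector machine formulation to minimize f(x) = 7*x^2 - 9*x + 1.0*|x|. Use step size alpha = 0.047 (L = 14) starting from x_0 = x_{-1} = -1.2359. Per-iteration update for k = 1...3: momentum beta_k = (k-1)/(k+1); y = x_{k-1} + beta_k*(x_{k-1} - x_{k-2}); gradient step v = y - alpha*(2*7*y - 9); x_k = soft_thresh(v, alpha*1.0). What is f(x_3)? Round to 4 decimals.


FISTA on f(x) = 7*x^2 - 9*x + 1.0*|x|
L = 14, alpha = 0.047
Iteration 1: beta = 0.0, y = -1.2359 + 0.0*(-1.2359 + 1.2359) = -1.2359
  grad(y) = -26.3026, v = y - alpha*grad = 0.0003
  prox(v) = soft_thresh(0.0003, 0.047) = 0.0
Iteration 2: beta = 0.3333, y = 0.0 + 0.3333*(0.0 + 1.2359) = 0.412
  grad(y) = -3.2325, v = y - alpha*grad = 0.5639
  prox(v) = soft_thresh(0.5639, 0.047) = 0.5169
Iteration 3: beta = 0.5, y = 0.5169 + 0.5*(0.5169 - 0.0) = 0.7753
  grad(y) = 1.8547, v = y - alpha*grad = 0.6882
  prox(v) = soft_thresh(0.6882, 0.047) = 0.6412
f(x_3) = 7*0.6412^2 - 9*0.6412 + 1.0*|0.6412| = -2.2517


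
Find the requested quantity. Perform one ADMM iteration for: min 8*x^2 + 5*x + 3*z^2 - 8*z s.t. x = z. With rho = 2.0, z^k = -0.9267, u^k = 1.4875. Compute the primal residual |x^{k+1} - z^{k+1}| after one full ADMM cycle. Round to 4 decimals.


ADMM iteration with rho = 2.0, z^k = -0.9267, u^k = 1.4875
Step 1: x-update.
Minimize 8*x^2 + 5*x + (2.0/2)*(x + 0.9267 + 1.4875)^2
FOC: (2*8 + 2.0)*x = -5 + 2.0*(-0.9267 - 1.4875)
x^{k+1} = -0.546
Step 2: z-update.
Minimize 3*z^2 - 8*z + (2.0/2)*(-0.546 - z + 1.4875)^2
FOC: (2*3 + 2.0)*z = 8 + 2.0*(-0.546 + 1.4875)
z^{k+1} = 1.2354
Step 3: u-update.
u^{k+1} = 1.4875 - 0.546 - 1.2354 = -0.2939
Step 4: Primal residual = |-0.546 - 1.2354| = 1.7814


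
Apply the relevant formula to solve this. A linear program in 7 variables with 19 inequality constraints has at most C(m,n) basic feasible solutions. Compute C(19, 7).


Each vertex corresponds to some choice of n active constraints out of m, so the number of vertices is at most C(m, n) = m! / (n!(m-n)!).
m = 19, n = 7
Numerator: 19 * 18 * 17 * 16 * 15 * 14 * 13
Denominator: 7! = 5040
C(19, 7) = 50388


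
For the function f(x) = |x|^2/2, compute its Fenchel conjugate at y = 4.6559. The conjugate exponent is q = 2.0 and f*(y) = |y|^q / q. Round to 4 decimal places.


The conjugate exponent q satisfies 1/p + 1/q = 1.
p = 2, so q = 2/(2 - 1) = 2.0
|y|^q = 4.6559^2.0 = 21.6774
f*(4.6559) = 21.6774 / 2.0 = 10.8387


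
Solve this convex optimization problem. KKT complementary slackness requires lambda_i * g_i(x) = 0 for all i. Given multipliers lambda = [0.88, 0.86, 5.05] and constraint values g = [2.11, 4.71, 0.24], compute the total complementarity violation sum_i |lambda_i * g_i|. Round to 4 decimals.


KKT complementary slackness check:
lambda_1 * g_1 = 0.88 * 2.11 = 1.8568
lambda_2 * g_2 = 0.86 * 4.71 = 4.0506
lambda_3 * g_3 = 5.05 * 0.24 = 1.212
Total violation = 1.8568 + 4.0506 + 1.212 = 7.1194


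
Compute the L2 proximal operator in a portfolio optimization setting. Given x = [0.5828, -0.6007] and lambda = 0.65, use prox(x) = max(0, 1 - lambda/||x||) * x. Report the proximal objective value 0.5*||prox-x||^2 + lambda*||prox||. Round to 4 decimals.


Step 1: Compute ||x||.
||x|| = 0.837
Step 2: Compute scaling factor.
scale = max(0, 1 - 0.65/0.837) = 0.2234
Step 3: prox(x) = [0.1302, -0.1342]
||prox(x)|| = 0.187
Step 4: Proximal objective.
0.5*||prox-x||^2 = 0.2113
lambda*||prox|| = 0.1216
Total = 0.3328


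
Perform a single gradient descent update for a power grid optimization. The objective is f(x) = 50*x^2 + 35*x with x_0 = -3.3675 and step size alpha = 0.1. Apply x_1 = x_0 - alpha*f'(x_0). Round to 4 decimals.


We compute the gradient at x_0 and apply the update.
f'(x) = 100*x + 35
f'(-3.3675) = 100*-3.3675 + 35 = -301.75
x_1 = -3.3675 - 0.1*-301.75 = 26.8075


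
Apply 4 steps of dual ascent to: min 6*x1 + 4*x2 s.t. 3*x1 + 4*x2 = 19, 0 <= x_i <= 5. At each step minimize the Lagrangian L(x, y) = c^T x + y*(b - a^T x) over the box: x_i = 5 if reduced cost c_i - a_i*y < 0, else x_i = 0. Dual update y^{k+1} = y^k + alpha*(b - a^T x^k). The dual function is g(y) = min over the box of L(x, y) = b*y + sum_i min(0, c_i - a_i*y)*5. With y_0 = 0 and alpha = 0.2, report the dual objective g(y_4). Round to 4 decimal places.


Dual ascent for LP: min 6*x1 + 4*x2, 3*x1 + 4*x2 = 19, 0 <= x_i <= 5
Step 1: y^k = 0.0, reduced costs: (6.0, 4.0)
  x^k = (0.0, 0.0), subgradient = b - a^T x = 19.0
  y^{k+1} = 0.0 + 0.2*19.0 = 3.8
Step 2: y^k = 3.8, reduced costs: (-5.4, -11.2)
  x^k = (5.0, 5.0), subgradient = b - a^T x = -16.0
  y^{k+1} = 3.8 + 0.2*-16.0 = 0.6
Step 3: y^k = 0.6, reduced costs: (4.2, 1.6)
  x^k = (0.0, 0.0), subgradient = b - a^T x = 19.0
  y^{k+1} = 0.6 + 0.2*19.0 = 4.4
Step 4: y^k = 4.4, reduced costs: (-7.2, -13.6)
  x^k = (5.0, 5.0), subgradient = b - a^T x = -16.0
  y^{k+1} = 4.4 + 0.2*-16.0 = 1.2
Dual objective at y_4 = 1.2: reduced costs (2.4, -0.8), box minimizer x = (0.0, 5.0)
g(y_4) = b*y + (c1 - a1*y)*x1 + (c2 - a2*y)*x2 = 19*1.2 + 2.4*0.0 + (-0.8)*5.0 = 22.8 + 0.0 - 4.0 = 18.8


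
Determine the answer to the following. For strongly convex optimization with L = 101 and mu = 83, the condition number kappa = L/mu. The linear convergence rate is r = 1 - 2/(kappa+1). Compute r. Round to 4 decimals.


Step 1: Compute the condition number.
kappa = L/mu = 101/83 = 1.2169
Step 2: Compute the convergence rate.
r = 1 - 2/(kappa + 1) = 1 - 2*mu/(L + mu) = (L - mu)/(L + mu) = 18/184 = 0.0978


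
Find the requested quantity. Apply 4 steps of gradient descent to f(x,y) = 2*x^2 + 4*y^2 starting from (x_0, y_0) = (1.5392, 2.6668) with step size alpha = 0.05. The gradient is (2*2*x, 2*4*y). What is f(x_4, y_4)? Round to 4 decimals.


Gradient descent on f(x,y) = 2*x^2 + 4*y^2.
Starting point: (1.5392, 2.6668), alpha = 0.05
Step 1: grad_x = 2*2*1.5392 = 6.1568, grad_y = 2*4*2.6668 = 21.3344
  x_1 = 1.5392 - 0.05*6.1568 = 1.2314
  y_1 = 2.6668 - 0.05*21.3344 = 1.6001
Step 2: grad_x = 2*2*1.2314 = 4.9254, grad_y = 2*4*1.6001 = 12.8006
  x_2 = 1.2314 - 0.05*4.9254 = 0.9851
  y_2 = 1.6001 - 0.05*12.8006 = 0.96
Step 3: grad_x = 2*2*0.9851 = 3.9404, grad_y = 2*4*0.96 = 7.6804
  x_3 = 0.9851 - 0.05*3.9404 = 0.7881
  y_3 = 0.96 - 0.05*7.6804 = 0.576
Step 4: grad_x = 2*2*0.7881 = 3.1523, grad_y = 2*4*0.576 = 4.6082
  x_4 = 0.7881 - 0.05*3.1523 = 0.6305
  y_4 = 0.576 - 0.05*4.6082 = 0.3456
f(0.6305, 0.3456) = 2*0.6305^2 + 4*0.3456^2 = 1.2728


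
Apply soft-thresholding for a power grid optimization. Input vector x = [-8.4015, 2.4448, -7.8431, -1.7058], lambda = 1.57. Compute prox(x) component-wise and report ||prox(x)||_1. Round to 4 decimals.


Soft-thresholding with lambda = 1.57:
prox(-8.4015) = sign(-8.4015)*max(|-8.4015| - 1.57, 0) = -6.8315
prox(2.4448) = sign(2.4448)*max(|2.4448| - 1.57, 0) = 0.8748
prox(-7.8431) = sign(-7.8431)*max(|-7.8431| - 1.57, 0) = -6.2731
prox(-1.7058) = sign(-1.7058)*max(|-1.7058| - 1.57, 0) = -0.1358
prox(x) = [-6.8315, 0.8748, -6.2731, -0.1358]
||prox(x)||_1 = 6.8315 + 0.8748 + 6.2731 + 0.1358 = 14.1152


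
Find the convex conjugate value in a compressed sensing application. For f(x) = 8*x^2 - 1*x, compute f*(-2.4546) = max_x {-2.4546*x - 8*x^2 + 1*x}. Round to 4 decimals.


f*(y) = sup_x {y*x - a*x^2 - b*x} = sup_x {(y-b)*x - a*x^2}
FOC: (y - b) - 2a*x = 0 => x* = (y - b)/(2a)
x* = (-2.4546 + 1)/(2*8) = -0.0909
f*(-2.4546) = (y-b)^2/(4a) = (-2.4546 + 1)^2/(4*8)
= 2.1159/32 = 0.0661


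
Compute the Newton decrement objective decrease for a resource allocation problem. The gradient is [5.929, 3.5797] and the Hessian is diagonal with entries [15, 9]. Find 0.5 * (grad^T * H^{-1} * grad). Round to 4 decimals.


Step 1: H is diagonal, so H^(-1) * g = [0.3953, 0.3977].
Step 2: g^T H^(-1) g = sum_i g_i^2 / H_ii
  = (5.929)^2/15 + (3.5797)^2/9
  = 2.3435 + 1.4238 = 3.7673
Step 3: Objective decrease = 0.5 * g^T H^(-1) g = 1.8837


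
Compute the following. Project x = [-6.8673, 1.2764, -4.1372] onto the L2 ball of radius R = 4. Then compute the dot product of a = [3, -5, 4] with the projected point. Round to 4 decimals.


Step 1: Compute ||x|| (intermediates to 6 decimals).
||x|| = sqrt((-6.8673)^2 + 1.2764^2 + (-4.1372)^2) = 8.118216
Step 2: Project.
Since ||x|| > R, scale = R/||x|| = 4/8.118216 = 0.492719, proj(x) = scale * x
proj(x) = [-3.383649, 0.628907, -2.038477]
Step 3: Dot product.
a^T * proj(x) = 3*(-3.383649) - 5*0.628907 + 4*(-2.038477) = -21.4494


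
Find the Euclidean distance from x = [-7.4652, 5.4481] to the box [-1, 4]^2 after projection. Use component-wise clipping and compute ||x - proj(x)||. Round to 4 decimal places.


Project each component onto [-1, 4].
clip(-7.4652) = -1.0, clip(5.4481) = 4.0
Projection = [-1.0, 4.0]
Squared diffs: [41.7988, 2.097]
Distance = sqrt(43.8958) = 6.6254


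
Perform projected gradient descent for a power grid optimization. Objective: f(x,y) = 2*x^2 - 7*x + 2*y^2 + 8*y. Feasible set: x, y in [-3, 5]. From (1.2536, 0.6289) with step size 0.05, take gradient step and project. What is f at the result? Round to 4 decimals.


Step 1: Compute gradient at (1.2536, 0.6289).
grad_x = 2*2*1.2536 - 7 = -1.9856
grad_y = 2*2*0.6289 + 8 = 10.5156
Step 2: Gradient step.
x_raw = 1.2536 - 0.05*-1.9856 = 1.3529
y_raw = 0.6289 - 0.05*10.5156 = 0.1031
Step 3: Project onto [-3, 5].
x_proj = clip(1.3529) = 1.3529
y_proj = clip(0.1031) = 0.1031
Step 4: Evaluate f.
f(1.3529, 0.1031) = -4.9634


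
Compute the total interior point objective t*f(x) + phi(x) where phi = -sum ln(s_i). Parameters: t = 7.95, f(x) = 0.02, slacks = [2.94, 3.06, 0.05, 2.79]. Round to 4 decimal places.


Step 1: Compute log-barrier.
ln values: [1.0784, 1.1184, -2.9957, 1.026]
phi = -(1.0784 + 1.1184 - 2.9957 + 1.026) = -0.2271
Step 2: Compute augmented objective.
t*f(x) = 7.95*0.02 = 0.159
Total = 0.159 - 0.2271 = -0.0681


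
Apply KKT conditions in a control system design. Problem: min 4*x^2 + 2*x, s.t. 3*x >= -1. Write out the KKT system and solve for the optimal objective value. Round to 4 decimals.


Step 1: Try lambda = 0 (constraint inactive).
Stationarity: 2*4*x + 2 = 0
x* = -2/(2*4) = -0.25
Check constraint: 3*-0.25 = -0.75 >= -1 -- satisfied.
Step 2: Compute optimal value.
f(x*) = 4*(-0.25)^2 + 2*(-0.25) = -0.25


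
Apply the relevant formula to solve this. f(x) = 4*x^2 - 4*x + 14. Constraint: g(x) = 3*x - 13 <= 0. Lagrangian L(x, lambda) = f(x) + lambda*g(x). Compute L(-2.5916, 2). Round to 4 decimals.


Step 1: Evaluate f(x).
f(-2.5916) = 4*(-2.5916)^2 - 4*(-2.5916) + 14 = 51.232
Step 2: Evaluate g(x).
g(-2.5916) = 3*-2.5916 - 13 = -20.7748
Step 3: Compute Lagrangian.
L = 51.232 + 2*-20.7748 = 9.6824


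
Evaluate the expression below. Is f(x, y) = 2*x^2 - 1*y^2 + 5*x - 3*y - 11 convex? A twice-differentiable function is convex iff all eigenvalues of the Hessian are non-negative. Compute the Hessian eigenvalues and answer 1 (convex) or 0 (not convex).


The Hessian of f(x,y) = 2*x^2 - 1*y^2 + 5*x - 3*y - 11 is:
H = [[4, 0], [0, -2]]
Trace = 4 - 2 = 2
Determinant = 4*-2 - (0)^2 = -8
Discriminant = (2)^2 - 4*-8 = 36.0
Eigenvalues: lambda_1 = -2.0, lambda_2 = 4.0
The function is not convex.

0


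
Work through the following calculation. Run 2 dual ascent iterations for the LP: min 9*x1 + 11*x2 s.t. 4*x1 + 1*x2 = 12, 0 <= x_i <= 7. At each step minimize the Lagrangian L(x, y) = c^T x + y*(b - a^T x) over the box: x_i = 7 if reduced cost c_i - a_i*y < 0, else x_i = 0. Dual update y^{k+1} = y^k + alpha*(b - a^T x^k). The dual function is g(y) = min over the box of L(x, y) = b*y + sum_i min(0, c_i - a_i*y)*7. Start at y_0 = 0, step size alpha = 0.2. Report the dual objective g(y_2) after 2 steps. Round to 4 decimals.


Dual ascent for LP: min 9*x1 + 11*x2, 4*x1 + 1*x2 = 12, 0 <= x_i <= 7
Step 1: y^k = 0.0, reduced costs: (9.0, 11.0)
  x^k = (0.0, 0.0), subgradient = b - a^T x = 12.0
  y^{k+1} = 0.0 + 0.2*12.0 = 2.4
Step 2: y^k = 2.4, reduced costs: (-0.6, 8.6)
  x^k = (7.0, 0.0), subgradient = b - a^T x = -16.0
  y^{k+1} = 2.4 + 0.2*-16.0 = -0.8
Dual objective at y_2 = -0.8: reduced costs (12.2, 11.8), box minimizer x = (0.0, 0.0)
g(y_2) = b*y + (c1 - a1*y)*x1 + (c2 - a2*y)*x2 = 12*(-0.8) + 12.2*0.0 + 11.8*0.0 = -9.6 + 0.0 + 0.0 = -9.6


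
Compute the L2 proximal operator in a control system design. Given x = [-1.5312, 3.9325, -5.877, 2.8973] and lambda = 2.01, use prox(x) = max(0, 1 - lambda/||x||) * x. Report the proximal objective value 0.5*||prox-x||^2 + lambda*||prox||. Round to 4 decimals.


Step 1: Compute ||x||.
||x|| = 7.7938
Step 2: Compute scaling factor.
scale = max(0, 1 - 2.01/7.7938) = 0.7421
Step 3: prox(x) = [-1.1363, 2.9183, -4.3613, 2.1501]
||prox(x)|| = 5.7838
Step 4: Proximal objective.
0.5*||prox-x||^2 = 2.0201
lambda*||prox|| = 11.6254
Total = 13.6454


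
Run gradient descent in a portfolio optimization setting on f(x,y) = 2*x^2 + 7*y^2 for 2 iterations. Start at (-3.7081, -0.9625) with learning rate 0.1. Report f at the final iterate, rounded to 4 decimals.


Gradient descent on f(x,y) = 2*x^2 + 7*y^2.
Starting point: (-3.7081, -0.9625), alpha = 0.1
Step 1: grad_x = 2*2*-3.7081 = -14.8324, grad_y = 2*7*-0.9625 = -13.475
  x_1 = -3.7081 - 0.1*-14.8324 = -2.2249
  y_1 = -0.9625 - 0.1*-13.475 = 0.385
Step 2: grad_x = 2*2*-2.2249 = -8.8994, grad_y = 2*7*0.385 = 5.39
  x_2 = -2.2249 - 0.1*-8.8994 = -1.3349
  y_2 = 0.385 - 0.1*5.39 = -0.154
f(-1.3349, -0.154) = 2*(-1.3349)^2 + 7*(-0.154)^2 = 3.73


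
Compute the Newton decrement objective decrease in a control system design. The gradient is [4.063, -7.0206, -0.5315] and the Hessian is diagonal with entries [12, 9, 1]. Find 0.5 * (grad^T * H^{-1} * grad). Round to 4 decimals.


Step 1: H is diagonal, so H^(-1) * g = [0.3386, -0.7801, -0.5315].
Step 2: g^T H^(-1) g = sum_i g_i^2 / H_ii
  = (4.063)^2/12 + (-7.0206)^2/9 + (-0.5315)^2/1
  = 1.3757 + 5.4765 + 0.2825 = 7.1347
Step 3: Objective decrease = 0.5 * g^T H^(-1) g = 3.5673


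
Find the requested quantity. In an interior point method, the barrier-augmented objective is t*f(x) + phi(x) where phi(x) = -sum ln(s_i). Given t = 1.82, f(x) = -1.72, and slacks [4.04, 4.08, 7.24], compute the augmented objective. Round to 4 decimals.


Step 1: Compute log-barrier.
ln values: [1.3962, 1.4061, 1.9796]
phi = -(1.3962 + 1.4061 + 1.9796) = -4.782
Step 2: Compute augmented objective.
t*f(x) = 1.82*-1.72 = -3.1304
Total = -3.1304 - 4.782 = -7.9124


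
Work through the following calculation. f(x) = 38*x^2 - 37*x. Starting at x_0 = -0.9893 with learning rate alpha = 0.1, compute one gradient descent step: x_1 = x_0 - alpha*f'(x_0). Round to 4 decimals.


We compute the gradient at x_0 and apply the update.
f'(x) = 76*x - 37
f'(-0.9893) = 76*-0.9893 - 37 = -112.1868
x_1 = -0.9893 - 0.1*-112.1868 = 10.2294


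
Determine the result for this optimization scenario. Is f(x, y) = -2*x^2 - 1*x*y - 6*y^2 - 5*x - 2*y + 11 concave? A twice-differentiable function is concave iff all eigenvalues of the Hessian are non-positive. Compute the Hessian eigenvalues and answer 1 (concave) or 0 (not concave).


The Hessian of f(x,y) = -2*x^2 - 1*x*y - 6*y^2 - 5*x - 2*y + 11 is:
H = [[-4, -1], [-1, -12]]
Trace = -4 - 12 = -16
Determinant = -4*-12 - (-1)^2 = 47
Discriminant = (-16)^2 - 4*47 = 68.0
Eigenvalues: lambda_1 = -12.1231, lambda_2 = -3.8769
The function is concave.

1


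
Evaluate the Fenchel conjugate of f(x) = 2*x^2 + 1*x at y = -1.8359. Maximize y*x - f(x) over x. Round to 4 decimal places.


f*(y) = sup_x {y*x - a*x^2 - b*x} = sup_x {(y-b)*x - a*x^2}
FOC: (y - b) - 2a*x = 0 => x* = (y - b)/(2a)
x* = (-1.8359 - 1)/(2*2) = -0.709
f*(-1.8359) = (y-b)^2/(4a) = (-1.8359 - 1)^2/(4*2)
= 8.0423/8 = 1.0053


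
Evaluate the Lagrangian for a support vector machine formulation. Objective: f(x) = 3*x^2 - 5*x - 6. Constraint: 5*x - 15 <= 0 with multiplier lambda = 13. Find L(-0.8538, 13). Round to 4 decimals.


Step 1: Evaluate f(x).
f(-0.8538) = 3*(-0.8538)^2 - 5*(-0.8538) - 6 = 0.4559
Step 2: Evaluate g(x).
g(-0.8538) = 5*-0.8538 - 15 = -19.269
Step 3: Compute Lagrangian.
L = 0.4559 + 13*-19.269 = -250.0411


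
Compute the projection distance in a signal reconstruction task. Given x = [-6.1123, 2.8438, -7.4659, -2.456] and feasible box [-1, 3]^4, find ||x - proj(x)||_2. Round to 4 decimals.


Project each component onto [-1, 3].
clip(-6.1123) = -1.0, clip(2.8438) = 2.8438, clip(-7.4659) = -1.0, clip(-2.456) = -1.0
Projection = [-1.0, 2.8438, -1.0, -1.0]
Squared diffs: [26.1356, 0.0, 41.8079, 2.1199]
Distance = sqrt(70.0634) = 8.3704


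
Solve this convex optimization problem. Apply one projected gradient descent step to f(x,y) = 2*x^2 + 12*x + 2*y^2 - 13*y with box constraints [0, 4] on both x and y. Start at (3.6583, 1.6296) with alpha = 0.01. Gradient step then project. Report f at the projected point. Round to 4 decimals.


Step 1: Compute gradient at (3.6583, 1.6296).
grad_x = 2*2*3.6583 + 12 = 26.6332
grad_y = 2*2*1.6296 - 13 = -6.4816
Step 2: Gradient step.
x_raw = 3.6583 - 0.01*26.6332 = 3.392
y_raw = 1.6296 - 0.01*-6.4816 = 1.6944
Step 3: Project onto [0, 4].
x_proj = clip(3.392) = 3.392
y_proj = clip(1.6944) = 1.6944
Step 4: Evaluate f.
f(3.392, 1.6944) = 47.4292


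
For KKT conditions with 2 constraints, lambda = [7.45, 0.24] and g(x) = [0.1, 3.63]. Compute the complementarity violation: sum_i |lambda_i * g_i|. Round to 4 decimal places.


KKT complementary slackness check:
lambda_1 * g_1 = 7.45 * 0.1 = 0.745
lambda_2 * g_2 = 0.24 * 3.63 = 0.8712
Total violation = 0.745 + 0.8712 = 1.6162


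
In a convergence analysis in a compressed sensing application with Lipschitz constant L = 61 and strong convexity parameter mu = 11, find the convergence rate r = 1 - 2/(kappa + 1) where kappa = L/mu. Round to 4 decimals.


Step 1: Compute the condition number.
kappa = L/mu = 61/11 = 5.5455
Step 2: Compute the convergence rate.
r = 1 - 2/(kappa + 1) = 1 - 2*mu/(L + mu) = (L - mu)/(L + mu) = 50/72 = 0.6944


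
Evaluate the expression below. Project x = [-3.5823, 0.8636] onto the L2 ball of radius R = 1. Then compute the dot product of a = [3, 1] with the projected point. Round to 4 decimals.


Step 1: Compute ||x|| (intermediates to 6 decimals).
||x|| = sqrt((-3.5823)^2 + 0.8636^2) = 3.684926
Step 2: Project.
Since ||x|| > R, scale = R/||x|| = 1/3.684926 = 0.271376, proj(x) = scale * x
proj(x) = [-0.97215, 0.23436]
Step 3: Dot product.
a^T * proj(x) = 3*(-0.97215) + 1*0.23436 = -2.6821


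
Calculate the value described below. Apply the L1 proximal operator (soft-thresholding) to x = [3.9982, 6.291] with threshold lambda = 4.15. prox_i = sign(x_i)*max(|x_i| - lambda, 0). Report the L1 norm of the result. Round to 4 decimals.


Soft-thresholding with lambda = 4.15:
prox(3.9982) = sign(3.9982)*max(|3.9982| - 4.15, 0) = 0.0
prox(6.291) = sign(6.291)*max(|6.291| - 4.15, 0) = 2.141
prox(x) = [0.0, 2.141]
||prox(x)||_1 = 0.0 + 2.141 = 2.141
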